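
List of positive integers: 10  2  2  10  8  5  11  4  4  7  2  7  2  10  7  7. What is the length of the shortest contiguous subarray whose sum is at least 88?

add 10: running sum 10 < 88
add 2: running sum 12 < 88
add 2: running sum 14 < 88
add 10: running sum 24 < 88
add 8: running sum 32 < 88
add 5: running sum 37 < 88
add 11: running sum 48 < 88
add 4: running sum 52 < 88
add 4: running sum 56 < 88
add 7: running sum 63 < 88
add 2: running sum 65 < 88
add 7: running sum 72 < 88
add 2: running sum 74 < 88
add 10: running sum 84 < 88
add 7: shortest ending here [10, 2, 2, 10, 8, 5, 11, 4, 4, 7, 2, 7, 2, 10, 7] sum 91, len 15
add 7: shortest ending here [2, 2, 10, 8, 5, 11, 4, 4, 7, 2, 7, 2, 10, 7, 7] sum 88, len 15
Shortest qualifying length: 15.

15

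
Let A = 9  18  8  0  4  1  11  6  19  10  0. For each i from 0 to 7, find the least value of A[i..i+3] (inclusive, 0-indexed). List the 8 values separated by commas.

0, 0, 0, 0, 1, 1, 6, 0

9 18 8 0 → min 0
18 8 0 4 → min 0
8 0 4 1 → min 0
0 4 1 11 → min 0
4 1 11 6 → min 1
1 11 6 19 → min 1
11 6 19 10 → min 6
6 19 10 0 → min 0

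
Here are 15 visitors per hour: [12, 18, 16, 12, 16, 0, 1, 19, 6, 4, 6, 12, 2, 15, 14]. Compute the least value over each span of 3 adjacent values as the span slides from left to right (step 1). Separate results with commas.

Sliding a size-3 window across the 15 values:
[12, 18, 16] → min 12
[18, 16, 12] → min 12
[16, 12, 16] → min 12
[12, 16, 0] → min 0
[16, 0, 1] → min 0
[0, 1, 19] → min 0
[1, 19, 6] → min 1
[19, 6, 4] → min 4
[6, 4, 6] → min 4
[4, 6, 12] → min 4
[6, 12, 2] → min 2
[12, 2, 15] → min 2
[2, 15, 14] → min 2

12, 12, 12, 0, 0, 0, 1, 4, 4, 4, 2, 2, 2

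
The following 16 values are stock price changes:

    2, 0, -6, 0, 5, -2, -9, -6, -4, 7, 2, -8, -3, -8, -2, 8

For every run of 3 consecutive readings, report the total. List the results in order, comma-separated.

[2, 0, -6] → sum -4
[0, -6, 0] → sum -6
[-6, 0, 5] → sum -1
[0, 5, -2] → sum 3
[5, -2, -9] → sum -6
[-2, -9, -6] → sum -17
[-9, -6, -4] → sum -19
[-6, -4, 7] → sum -3
[-4, 7, 2] → sum 5
[7, 2, -8] → sum 1
[2, -8, -3] → sum -9
[-8, -3, -8] → sum -19
[-3, -8, -2] → sum -13
[-8, -2, 8] → sum -2

-4, -6, -1, 3, -6, -17, -19, -3, 5, 1, -9, -19, -13, -2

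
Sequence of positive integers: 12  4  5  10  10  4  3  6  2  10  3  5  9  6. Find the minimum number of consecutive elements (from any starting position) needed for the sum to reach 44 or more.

add 12: running sum 12 < 44
add 4: running sum 16 < 44
add 5: running sum 21 < 44
add 10: running sum 31 < 44
add 10: running sum 41 < 44
end 5: [12, 4, 5, 10, 10, 4] sum 45, len 6
end 6: [12, 4, 5, 10, 10, 4, 3] sum 48, len 7
end 7: [12, 4, 5, 10, 10, 4, 3, 6] sum 54, len 8
end 8: [4, 5, 10, 10, 4, 3, 6, 2] sum 44, len 8
end 9: [10, 10, 4, 3, 6, 2, 10] sum 45, len 7
end 10: [10, 10, 4, 3, 6, 2, 10, 3] sum 48, len 8
end 11: [10, 10, 4, 3, 6, 2, 10, 3, 5] sum 53, len 9
end 12: [10, 4, 3, 6, 2, 10, 3, 5, 9] sum 52, len 9
end 13: [3, 6, 2, 10, 3, 5, 9, 6] sum 44, len 8
Shortest qualifying length: 6.

6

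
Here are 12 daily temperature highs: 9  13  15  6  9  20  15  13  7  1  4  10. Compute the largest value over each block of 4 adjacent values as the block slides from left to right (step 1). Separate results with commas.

Sliding a size-4 window across the 12 values:
9 13 15 6 → max 15
13 15 6 9 → max 15
15 6 9 20 → max 20
6 9 20 15 → max 20
9 20 15 13 → max 20
20 15 13 7 → max 20
15 13 7 1 → max 15
13 7 1 4 → max 13
7 1 4 10 → max 10

15, 15, 20, 20, 20, 20, 15, 13, 10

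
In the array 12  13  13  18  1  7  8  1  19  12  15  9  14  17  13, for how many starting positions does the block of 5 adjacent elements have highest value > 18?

5

(12, 13, 13, 18, 1) → max 18
(13, 13, 18, 1, 7) → max 18
(13, 18, 1, 7, 8) → max 18
(18, 1, 7, 8, 1) → max 18
(1, 7, 8, 1, 19) → max 19  > 18 ✓
(7, 8, 1, 19, 12) → max 19  > 18 ✓
(8, 1, 19, 12, 15) → max 19  > 18 ✓
(1, 19, 12, 15, 9) → max 19  > 18 ✓
(19, 12, 15, 9, 14) → max 19  > 18 ✓
(12, 15, 9, 14, 17) → max 17
(15, 9, 14, 17, 13) → max 17
5 windows satisfy the condition.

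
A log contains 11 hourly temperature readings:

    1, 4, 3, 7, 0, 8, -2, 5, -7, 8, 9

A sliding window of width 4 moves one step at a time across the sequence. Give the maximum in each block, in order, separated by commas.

(1, 4, 3, 7) → max 7
(4, 3, 7, 0) → max 7
(3, 7, 0, 8) → max 8
(7, 0, 8, -2) → max 8
(0, 8, -2, 5) → max 8
(8, -2, 5, -7) → max 8
(-2, 5, -7, 8) → max 8
(5, -7, 8, 9) → max 9

7, 7, 8, 8, 8, 8, 8, 9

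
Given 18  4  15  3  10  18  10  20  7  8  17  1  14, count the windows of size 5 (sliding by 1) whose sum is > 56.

4

(18, 4, 15, 3, 10) → sum 50
(4, 15, 3, 10, 18) → sum 50
(15, 3, 10, 18, 10) → sum 56
(3, 10, 18, 10, 20) → sum 61  > 56 ✓
(10, 18, 10, 20, 7) → sum 65  > 56 ✓
(18, 10, 20, 7, 8) → sum 63  > 56 ✓
(10, 20, 7, 8, 17) → sum 62  > 56 ✓
(20, 7, 8, 17, 1) → sum 53
(7, 8, 17, 1, 14) → sum 47
4 windows satisfy the condition.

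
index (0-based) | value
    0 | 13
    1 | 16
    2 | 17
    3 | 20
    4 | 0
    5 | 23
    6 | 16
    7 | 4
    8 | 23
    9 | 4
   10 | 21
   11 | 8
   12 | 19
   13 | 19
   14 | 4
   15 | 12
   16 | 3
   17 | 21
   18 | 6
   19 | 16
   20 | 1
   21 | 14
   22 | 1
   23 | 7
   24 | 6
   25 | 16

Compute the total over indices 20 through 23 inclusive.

Elements at indices 20..23: 1, 14, 1, 7
sum(1, 14, 1, 7) = 23

23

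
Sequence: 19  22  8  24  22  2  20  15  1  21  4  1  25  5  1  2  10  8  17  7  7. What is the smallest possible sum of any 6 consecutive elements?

38

(19, 22, 8, 24, 22, 2) → sum 97
(22, 8, 24, 22, 2, 20) → sum 98
(8, 24, 22, 2, 20, 15) → sum 91
(24, 22, 2, 20, 15, 1) → sum 84
(22, 2, 20, 15, 1, 21) → sum 81
(2, 20, 15, 1, 21, 4) → sum 63
(20, 15, 1, 21, 4, 1) → sum 62
(15, 1, 21, 4, 1, 25) → sum 67
(1, 21, 4, 1, 25, 5) → sum 57
(21, 4, 1, 25, 5, 1) → sum 57
(4, 1, 25, 5, 1, 2) → sum 38
(1, 25, 5, 1, 2, 10) → sum 44
(25, 5, 1, 2, 10, 8) → sum 51
(5, 1, 2, 10, 8, 17) → sum 43
(1, 2, 10, 8, 17, 7) → sum 45
(2, 10, 8, 17, 7, 7) → sum 51
Smallest of these is 38.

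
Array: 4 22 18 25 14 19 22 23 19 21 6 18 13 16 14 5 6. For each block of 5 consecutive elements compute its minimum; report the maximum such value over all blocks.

Window mins for each of the 13 positions:
[4, 22, 18, 25, 14] → min 4
[22, 18, 25, 14, 19] → min 14
[18, 25, 14, 19, 22] → min 14
[25, 14, 19, 22, 23] → min 14
[14, 19, 22, 23, 19] → min 14
[19, 22, 23, 19, 21] → min 19
[22, 23, 19, 21, 6] → min 6
[23, 19, 21, 6, 18] → min 6
[19, 21, 6, 18, 13] → min 6
[21, 6, 18, 13, 16] → min 6
[6, 18, 13, 16, 14] → min 6
[18, 13, 16, 14, 5] → min 5
[13, 16, 14, 5, 6] → min 5
Maximum of these is 19.

19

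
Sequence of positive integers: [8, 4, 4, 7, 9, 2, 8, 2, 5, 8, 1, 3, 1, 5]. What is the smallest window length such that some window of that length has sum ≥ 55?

10

add 8: running sum 8 < 55
add 4: running sum 12 < 55
add 4: running sum 16 < 55
add 7: running sum 23 < 55
add 9: running sum 32 < 55
add 2: running sum 34 < 55
add 8: running sum 42 < 55
add 2: running sum 44 < 55
add 5: running sum 49 < 55
end 9: [8, 4, 4, 7, 9, 2, 8, 2, 5, 8] sum 57, len 10
end 10: [8, 4, 4, 7, 9, 2, 8, 2, 5, 8, 1] sum 58, len 11
end 11: [8, 4, 4, 7, 9, 2, 8, 2, 5, 8, 1, 3] sum 61, len 12
end 12: [8, 4, 4, 7, 9, 2, 8, 2, 5, 8, 1, 3, 1] sum 62, len 13
end 13: [4, 7, 9, 2, 8, 2, 5, 8, 1, 3, 1, 5] sum 55, len 12
Shortest qualifying length: 10.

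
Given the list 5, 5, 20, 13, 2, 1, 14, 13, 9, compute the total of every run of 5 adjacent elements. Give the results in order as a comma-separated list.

[5, 5, 20, 13, 2] → sum 45
[5, 20, 13, 2, 1] → sum 41
[20, 13, 2, 1, 14] → sum 50
[13, 2, 1, 14, 13] → sum 43
[2, 1, 14, 13, 9] → sum 39

45, 41, 50, 43, 39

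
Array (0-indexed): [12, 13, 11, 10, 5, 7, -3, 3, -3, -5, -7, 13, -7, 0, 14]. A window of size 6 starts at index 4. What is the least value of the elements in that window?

Elements at indices 4..9: 5, 7, -3, 3, -3, -5
min(5, 7, -3, 3, -3, -5) = -5

-5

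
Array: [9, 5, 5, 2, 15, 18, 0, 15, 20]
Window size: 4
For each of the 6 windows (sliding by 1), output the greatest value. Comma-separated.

[9, 5, 5, 2] → max 9
[5, 5, 2, 15] → max 15
[5, 2, 15, 18] → max 18
[2, 15, 18, 0] → max 18
[15, 18, 0, 15] → max 18
[18, 0, 15, 20] → max 20

9, 15, 18, 18, 18, 20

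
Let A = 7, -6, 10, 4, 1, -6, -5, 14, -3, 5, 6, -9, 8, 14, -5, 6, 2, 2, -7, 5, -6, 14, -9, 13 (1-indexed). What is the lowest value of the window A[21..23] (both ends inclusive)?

Elements at indices 21..23: -6, 14, -9
min(-6, 14, -9) = -9

-9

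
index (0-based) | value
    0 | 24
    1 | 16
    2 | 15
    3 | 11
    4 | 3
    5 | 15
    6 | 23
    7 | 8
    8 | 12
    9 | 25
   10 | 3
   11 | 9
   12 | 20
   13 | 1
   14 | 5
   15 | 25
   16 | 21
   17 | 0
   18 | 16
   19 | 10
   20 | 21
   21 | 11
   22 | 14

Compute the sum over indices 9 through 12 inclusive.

57

Elements at indices 9..12: 25, 3, 9, 20
sum(25, 3, 9, 20) = 57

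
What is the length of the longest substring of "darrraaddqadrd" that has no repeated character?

4

[d] len 1
[d, a] len 2
[d, a, r] len 3
[r] len 1
[r] len 1
[r, a] len 2
[a] len 1
[a, d] len 2
[d] len 1
[d, q] len 2
[d, q, a] len 3
[q, a, d] len 3
[q, a, d, r] len 4
[r, d] len 2
Longest all-distinct length: 4.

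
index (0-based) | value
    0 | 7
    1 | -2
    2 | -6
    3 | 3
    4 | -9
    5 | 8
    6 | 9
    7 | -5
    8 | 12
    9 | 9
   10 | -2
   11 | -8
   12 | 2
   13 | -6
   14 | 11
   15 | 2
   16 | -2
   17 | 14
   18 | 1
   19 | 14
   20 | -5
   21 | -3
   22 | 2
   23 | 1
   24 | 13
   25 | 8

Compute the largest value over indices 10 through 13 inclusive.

2

Elements at indices 10..13: -2, -8, 2, -6
max(-2, -8, 2, -6) = 2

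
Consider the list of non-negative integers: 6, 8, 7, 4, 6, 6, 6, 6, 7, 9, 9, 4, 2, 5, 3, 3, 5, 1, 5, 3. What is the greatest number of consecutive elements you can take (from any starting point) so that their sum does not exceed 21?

add 6: [6] sum 6, len 1
add 8: [6, 8] sum 14, len 2
add 7: [6, 8, 7] sum 21, len 3
add 4: [8, 7, 4] sum 19, len 3
add 6: [7, 4, 6] sum 17, len 3
add 6: [4, 6, 6] sum 16, len 3
add 6: [6, 6, 6] sum 18, len 3
add 6: [6, 6, 6] sum 18, len 3
add 7: [6, 6, 7] sum 19, len 3
add 9: [7, 9] sum 16, len 2
add 9: [9, 9] sum 18, len 2
add 4: [9, 4] sum 13, len 2
add 2: [9, 4, 2] sum 15, len 3
add 5: [9, 4, 2, 5] sum 20, len 4
add 3: [4, 2, 5, 3] sum 14, len 4
add 3: [4, 2, 5, 3, 3] sum 17, len 5
add 5: [2, 5, 3, 3, 5] sum 18, len 5
add 1: [2, 5, 3, 3, 5, 1] sum 19, len 6
add 5: [3, 3, 5, 1, 5] sum 17, len 5
add 3: [3, 3, 5, 1, 5, 3] sum 20, len 6
Longest length seen: 6.

6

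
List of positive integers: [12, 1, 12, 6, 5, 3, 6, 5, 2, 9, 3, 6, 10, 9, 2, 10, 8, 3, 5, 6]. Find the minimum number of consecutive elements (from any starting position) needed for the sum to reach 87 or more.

14

add 12: running sum 12 < 87
add 1: running sum 13 < 87
add 12: running sum 25 < 87
add 6: running sum 31 < 87
add 5: running sum 36 < 87
add 3: running sum 39 < 87
add 6: running sum 45 < 87
add 5: running sum 50 < 87
add 2: running sum 52 < 87
add 9: running sum 61 < 87
add 3: running sum 64 < 87
add 6: running sum 70 < 87
add 10: running sum 80 < 87
add 9: shortest ending here [12, 1, 12, 6, 5, 3, 6, 5, 2, 9, 3, 6, 10, 9] sum 89, len 14
add 2: shortest ending here [12, 1, 12, 6, 5, 3, 6, 5, 2, 9, 3, 6, 10, 9, 2] sum 91, len 15
add 10: shortest ending here [12, 6, 5, 3, 6, 5, 2, 9, 3, 6, 10, 9, 2, 10] sum 88, len 14
add 8: shortest ending here [12, 6, 5, 3, 6, 5, 2, 9, 3, 6, 10, 9, 2, 10, 8] sum 96, len 15
add 3: shortest ending here [6, 5, 3, 6, 5, 2, 9, 3, 6, 10, 9, 2, 10, 8, 3] sum 87, len 15
add 5: shortest ending here [6, 5, 3, 6, 5, 2, 9, 3, 6, 10, 9, 2, 10, 8, 3, 5] sum 92, len 16
add 6: shortest ending here [3, 6, 5, 2, 9, 3, 6, 10, 9, 2, 10, 8, 3, 5, 6] sum 87, len 15
Shortest qualifying length: 14.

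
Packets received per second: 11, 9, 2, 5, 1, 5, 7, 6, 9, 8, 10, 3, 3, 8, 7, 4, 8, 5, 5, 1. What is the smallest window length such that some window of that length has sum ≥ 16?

2

add 11: running sum 11 < 16
add 9: shortest ending here [11, 9] sum 20, len 2
add 2: shortest ending here [11, 9, 2] sum 22, len 3
add 5: shortest ending here [9, 2, 5] sum 16, len 3
add 1: shortest ending here [9, 2, 5, 1] sum 17, len 4
add 5: shortest ending here [9, 2, 5, 1, 5] sum 22, len 5
add 7: shortest ending here [5, 1, 5, 7] sum 18, len 4
add 6: shortest ending here [5, 7, 6] sum 18, len 3
add 9: shortest ending here [7, 6, 9] sum 22, len 3
add 8: shortest ending here [9, 8] sum 17, len 2
add 10: shortest ending here [8, 10] sum 18, len 2
add 3: shortest ending here [8, 10, 3] sum 21, len 3
add 3: shortest ending here [10, 3, 3] sum 16, len 3
add 8: shortest ending here [10, 3, 3, 8] sum 24, len 4
add 7: shortest ending here [3, 8, 7] sum 18, len 3
add 4: shortest ending here [8, 7, 4] sum 19, len 3
add 8: shortest ending here [7, 4, 8] sum 19, len 3
add 5: shortest ending here [4, 8, 5] sum 17, len 3
add 5: shortest ending here [8, 5, 5] sum 18, len 3
add 1: shortest ending here [8, 5, 5, 1] sum 19, len 4
Shortest qualifying length: 2.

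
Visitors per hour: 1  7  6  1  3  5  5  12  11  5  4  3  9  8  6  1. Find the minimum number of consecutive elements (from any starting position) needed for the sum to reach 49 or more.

add 1: running sum 1 < 49
add 7: running sum 8 < 49
add 6: running sum 14 < 49
add 1: running sum 15 < 49
add 3: running sum 18 < 49
add 5: running sum 23 < 49
add 5: running sum 28 < 49
add 12: running sum 40 < 49
add 11: shortest ending here [7, 6, 1, 3, 5, 5, 12, 11] sum 50, len 8
add 5: shortest ending here [7, 6, 1, 3, 5, 5, 12, 11, 5] sum 55, len 9
add 4: shortest ending here [6, 1, 3, 5, 5, 12, 11, 5, 4] sum 52, len 9
add 3: shortest ending here [1, 3, 5, 5, 12, 11, 5, 4, 3] sum 49, len 9
add 9: shortest ending here [5, 12, 11, 5, 4, 3, 9] sum 49, len 7
add 8: shortest ending here [12, 11, 5, 4, 3, 9, 8] sum 52, len 7
add 6: shortest ending here [12, 11, 5, 4, 3, 9, 8, 6] sum 58, len 8
add 1: shortest ending here [12, 11, 5, 4, 3, 9, 8, 6, 1] sum 59, len 9
Shortest qualifying length: 7.

7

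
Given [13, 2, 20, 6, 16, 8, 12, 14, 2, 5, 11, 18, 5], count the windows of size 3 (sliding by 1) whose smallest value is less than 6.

13 2 20 → min 2  < 6 ✓
2 20 6 → min 2  < 6 ✓
20 6 16 → min 6
6 16 8 → min 6
16 8 12 → min 8
8 12 14 → min 8
12 14 2 → min 2  < 6 ✓
14 2 5 → min 2  < 6 ✓
2 5 11 → min 2  < 6 ✓
5 11 18 → min 5  < 6 ✓
11 18 5 → min 5  < 6 ✓
7 windows satisfy the condition.

7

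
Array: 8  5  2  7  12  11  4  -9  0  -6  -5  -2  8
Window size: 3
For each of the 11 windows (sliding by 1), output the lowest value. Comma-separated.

Sliding a size-3 window across the 13 values:
8 5 2 → min 2
5 2 7 → min 2
2 7 12 → min 2
7 12 11 → min 7
12 11 4 → min 4
11 4 -9 → min -9
4 -9 0 → min -9
-9 0 -6 → min -9
0 -6 -5 → min -6
-6 -5 -2 → min -6
-5 -2 8 → min -5

2, 2, 2, 7, 4, -9, -9, -9, -6, -6, -5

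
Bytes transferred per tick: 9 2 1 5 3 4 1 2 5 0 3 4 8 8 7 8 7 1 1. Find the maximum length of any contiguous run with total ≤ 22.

add 9: [9] sum 9, len 1
add 2: [9, 2] sum 11, len 2
add 1: [9, 2, 1] sum 12, len 3
add 5: [9, 2, 1, 5] sum 17, len 4
add 3: [9, 2, 1, 5, 3] sum 20, len 5
add 4: [2, 1, 5, 3, 4] sum 15, len 5
add 1: [2, 1, 5, 3, 4, 1] sum 16, len 6
add 2: [2, 1, 5, 3, 4, 1, 2] sum 18, len 7
add 5: [1, 5, 3, 4, 1, 2, 5] sum 21, len 7
add 0: [1, 5, 3, 4, 1, 2, 5, 0] sum 21, len 8
add 3: [3, 4, 1, 2, 5, 0, 3] sum 18, len 7
add 4: [3, 4, 1, 2, 5, 0, 3, 4] sum 22, len 8
add 8: [2, 5, 0, 3, 4, 8] sum 22, len 6
add 8: [4, 8, 8] sum 20, len 3
add 7: [8, 7] sum 15, len 2
add 8: [7, 8] sum 15, len 2
add 7: [7, 8, 7] sum 22, len 3
add 1: [8, 7, 1] sum 16, len 3
add 1: [8, 7, 1, 1] sum 17, len 4
Longest length seen: 8.

8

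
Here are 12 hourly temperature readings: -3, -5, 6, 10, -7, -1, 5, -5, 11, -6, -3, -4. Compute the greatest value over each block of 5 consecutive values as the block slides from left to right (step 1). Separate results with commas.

[-3, -5, 6, 10, -7] → max 10
[-5, 6, 10, -7, -1] → max 10
[6, 10, -7, -1, 5] → max 10
[10, -7, -1, 5, -5] → max 10
[-7, -1, 5, -5, 11] → max 11
[-1, 5, -5, 11, -6] → max 11
[5, -5, 11, -6, -3] → max 11
[-5, 11, -6, -3, -4] → max 11

10, 10, 10, 10, 11, 11, 11, 11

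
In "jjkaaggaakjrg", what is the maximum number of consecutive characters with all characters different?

[j] len 1
[j] len 1
[j, k] len 2
[j, k, a] len 3
[a] len 1
[a, g] len 2
[g] len 1
[g, a] len 2
[a] len 1
[a, k] len 2
[a, k, j] len 3
[a, k, j, r] len 4
[a, k, j, r, g] len 5
Longest all-distinct length: 5.

5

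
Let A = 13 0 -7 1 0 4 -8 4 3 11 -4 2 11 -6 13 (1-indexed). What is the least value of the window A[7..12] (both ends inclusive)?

Elements at indices 7..12: -8, 4, 3, 11, -4, 2
min(-8, 4, 3, 11, -4, 2) = -8

-8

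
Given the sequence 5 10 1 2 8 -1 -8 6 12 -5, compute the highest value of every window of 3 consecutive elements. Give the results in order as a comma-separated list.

10, 10, 8, 8, 8, 6, 12, 12

Sliding a size-3 window across the 10 values:
[5, 10, 1] → max 10
[10, 1, 2] → max 10
[1, 2, 8] → max 8
[2, 8, -1] → max 8
[8, -1, -8] → max 8
[-1, -8, 6] → max 6
[-8, 6, 12] → max 12
[6, 12, -5] → max 12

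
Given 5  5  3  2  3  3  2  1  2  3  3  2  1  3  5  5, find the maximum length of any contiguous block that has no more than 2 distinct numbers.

add 5: window [5] (1 distinct), len 1
add 5: window [5, 5] (1 distinct), len 2
add 3: window [5, 5, 3] (2 distinct), len 3
add 2: window [3, 2] (2 distinct), len 2
add 3: window [3, 2, 3] (2 distinct), len 3
add 3: window [3, 2, 3, 3] (2 distinct), len 4
add 2: window [3, 2, 3, 3, 2] (2 distinct), len 5
add 1: window [2, 1] (2 distinct), len 2
add 2: window [2, 1, 2] (2 distinct), len 3
add 3: window [2, 3] (2 distinct), len 2
add 3: window [2, 3, 3] (2 distinct), len 3
add 2: window [2, 3, 3, 2] (2 distinct), len 4
add 1: window [2, 1] (2 distinct), len 2
add 3: window [1, 3] (2 distinct), len 2
add 5: window [3, 5] (2 distinct), len 2
add 5: window [3, 5, 5] (2 distinct), len 3
Longest length with ≤2 distinct: 5.

5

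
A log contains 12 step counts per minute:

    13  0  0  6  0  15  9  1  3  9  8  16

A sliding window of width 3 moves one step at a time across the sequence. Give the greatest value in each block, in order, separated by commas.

13 0 0 → max 13
0 0 6 → max 6
0 6 0 → max 6
6 0 15 → max 15
0 15 9 → max 15
15 9 1 → max 15
9 1 3 → max 9
1 3 9 → max 9
3 9 8 → max 9
9 8 16 → max 16

13, 6, 6, 15, 15, 15, 9, 9, 9, 16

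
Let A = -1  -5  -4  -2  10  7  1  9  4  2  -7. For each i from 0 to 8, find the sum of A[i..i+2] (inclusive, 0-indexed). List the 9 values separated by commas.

[-1, -5, -4] → sum -10
[-5, -4, -2] → sum -11
[-4, -2, 10] → sum 4
[-2, 10, 7] → sum 15
[10, 7, 1] → sum 18
[7, 1, 9] → sum 17
[1, 9, 4] → sum 14
[9, 4, 2] → sum 15
[4, 2, -7] → sum -1

-10, -11, 4, 15, 18, 17, 14, 15, -1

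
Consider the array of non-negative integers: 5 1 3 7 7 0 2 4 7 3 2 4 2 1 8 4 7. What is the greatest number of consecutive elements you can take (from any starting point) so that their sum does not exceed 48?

14

→ 5: sum 5, len 1
→ 1: sum 6, len 2
→ 3: sum 9, len 3
→ 7: sum 16, len 4
→ 7: sum 23, len 5
→ 0: sum 23, len 6
→ 2: sum 25, len 7
→ 4: sum 29, len 8
→ 7: sum 36, len 9
→ 3: sum 39, len 10
→ 2: sum 41, len 11
→ 4: sum 45, len 12
→ 2: sum 47, len 13
→ 1: sum 48, len 14
→ 8 (dropped 5, 1, 3): sum 47, len 12
→ 4 (dropped 7): sum 44, len 12
→ 7 (dropped 7): sum 44, len 12
Longest length seen: 14.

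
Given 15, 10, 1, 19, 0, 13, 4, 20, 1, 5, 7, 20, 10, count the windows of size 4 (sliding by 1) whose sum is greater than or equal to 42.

15 10 1 19 → sum 45  ≥ 42 ✓
10 1 19 0 → sum 30
1 19 0 13 → sum 33
19 0 13 4 → sum 36
0 13 4 20 → sum 37
13 4 20 1 → sum 38
4 20 1 5 → sum 30
20 1 5 7 → sum 33
1 5 7 20 → sum 33
5 7 20 10 → sum 42  ≥ 42 ✓
2 windows satisfy the condition.

2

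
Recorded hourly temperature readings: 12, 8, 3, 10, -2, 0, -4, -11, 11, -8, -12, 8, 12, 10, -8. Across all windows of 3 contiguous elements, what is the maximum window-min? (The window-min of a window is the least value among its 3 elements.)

Window mins for each of the 13 positions:
12 8 3 → min 3
8 3 10 → min 3
3 10 -2 → min -2
10 -2 0 → min -2
-2 0 -4 → min -4
0 -4 -11 → min -11
-4 -11 11 → min -11
-11 11 -8 → min -11
11 -8 -12 → min -12
-8 -12 8 → min -12
-12 8 12 → min -12
8 12 10 → min 8
12 10 -8 → min -8
Maximum of these is 8.

8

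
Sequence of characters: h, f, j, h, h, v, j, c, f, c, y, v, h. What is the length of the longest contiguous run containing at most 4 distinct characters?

[h] 1 distinct, len 1
[h, f] 2 distinct, len 2
[h, f, j] 3 distinct, len 3
[h, f, j, h] 3 distinct, len 4
[h, f, j, h, h] 3 distinct, len 5
[h, f, j, h, h, v] 4 distinct, len 6
[h, f, j, h, h, v, j] 4 distinct, len 7
[j, h, h, v, j, c] 4 distinct, len 6
[v, j, c, f] 4 distinct, len 4
[v, j, c, f, c] 4 distinct, len 5
[j, c, f, c, y] 4 distinct, len 5
[c, f, c, y, v] 4 distinct, len 5
[c, y, v, h] 4 distinct, len 4
Longest length with ≤4 distinct: 7.

7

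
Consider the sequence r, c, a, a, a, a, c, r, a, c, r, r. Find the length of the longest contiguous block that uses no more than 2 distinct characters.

6

add r: window [r] (1 distinct), len 1
add c: window [r, c] (2 distinct), len 2
add a: window [c, a] (2 distinct), len 2
add a: window [c, a, a] (2 distinct), len 3
add a: window [c, a, a, a] (2 distinct), len 4
add a: window [c, a, a, a, a] (2 distinct), len 5
add c: window [c, a, a, a, a, c] (2 distinct), len 6
add r: window [c, r] (2 distinct), len 2
add a: window [r, a] (2 distinct), len 2
add c: window [a, c] (2 distinct), len 2
add r: window [c, r] (2 distinct), len 2
add r: window [c, r, r] (2 distinct), len 3
Longest length with ≤2 distinct: 6.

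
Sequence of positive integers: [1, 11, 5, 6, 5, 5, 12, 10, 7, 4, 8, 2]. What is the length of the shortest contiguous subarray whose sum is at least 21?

2

Extend right; whenever the sum reaches 21, record the length and shrink from the left:
add 1: running sum 1 < 21
add 11: running sum 12 < 21
add 5: running sum 17 < 21
add 6: shortest ending here [11, 5, 6] sum 22, len 3
add 5: shortest ending here [11, 5, 6, 5] sum 27, len 4
add 5: shortest ending here [5, 6, 5, 5] sum 21, len 4
add 12: shortest ending here [5, 5, 12] sum 22, len 3
add 10: shortest ending here [12, 10] sum 22, len 2
add 7: shortest ending here [12, 10, 7] sum 29, len 3
add 4: shortest ending here [10, 7, 4] sum 21, len 3
add 8: shortest ending here [10, 7, 4, 8] sum 29, len 4
add 2: shortest ending here [7, 4, 8, 2] sum 21, len 4
Shortest qualifying length: 2.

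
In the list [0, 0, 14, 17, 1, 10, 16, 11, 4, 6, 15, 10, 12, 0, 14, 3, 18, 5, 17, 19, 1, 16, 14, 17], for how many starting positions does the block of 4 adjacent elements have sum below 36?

[0, 0, 14, 17] → sum 31  < 36 ✓
[0, 14, 17, 1] → sum 32  < 36 ✓
[14, 17, 1, 10] → sum 42
[17, 1, 10, 16] → sum 44
[1, 10, 16, 11] → sum 38
[10, 16, 11, 4] → sum 41
[16, 11, 4, 6] → sum 37
[11, 4, 6, 15] → sum 36
[4, 6, 15, 10] → sum 35  < 36 ✓
[6, 15, 10, 12] → sum 43
[15, 10, 12, 0] → sum 37
[10, 12, 0, 14] → sum 36
[12, 0, 14, 3] → sum 29  < 36 ✓
[0, 14, 3, 18] → sum 35  < 36 ✓
[14, 3, 18, 5] → sum 40
[3, 18, 5, 17] → sum 43
[18, 5, 17, 19] → sum 59
[5, 17, 19, 1] → sum 42
[17, 19, 1, 16] → sum 53
[19, 1, 16, 14] → sum 50
[1, 16, 14, 17] → sum 48
5 windows satisfy the condition.

5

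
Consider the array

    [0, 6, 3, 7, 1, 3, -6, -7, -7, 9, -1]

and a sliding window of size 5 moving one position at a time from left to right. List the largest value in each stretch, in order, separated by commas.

(0, 6, 3, 7, 1) → max 7
(6, 3, 7, 1, 3) → max 7
(3, 7, 1, 3, -6) → max 7
(7, 1, 3, -6, -7) → max 7
(1, 3, -6, -7, -7) → max 3
(3, -6, -7, -7, 9) → max 9
(-6, -7, -7, 9, -1) → max 9

7, 7, 7, 7, 3, 9, 9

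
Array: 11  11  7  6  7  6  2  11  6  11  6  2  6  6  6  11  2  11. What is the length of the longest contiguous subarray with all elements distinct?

[11] len 1
[11] len 1
[11, 7] len 2
[11, 7, 6] len 3
[6, 7] len 2
[7, 6] len 2
[7, 6, 2] len 3
[7, 6, 2, 11] len 4
[2, 11, 6] len 3
[6, 11] len 2
[11, 6] len 2
[11, 6, 2] len 3
[2, 6] len 2
[6] len 1
[6] len 1
[6, 11] len 2
[6, 11, 2] len 3
[2, 11] len 2
Longest all-distinct length: 4.

4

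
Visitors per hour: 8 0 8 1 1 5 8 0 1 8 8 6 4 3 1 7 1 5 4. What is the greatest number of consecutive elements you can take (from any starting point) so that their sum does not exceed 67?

17

add 8: [8] sum 8, len 1
add 0: [8, 0] sum 8, len 2
add 8: [8, 0, 8] sum 16, len 3
add 1: [8, 0, 8, 1] sum 17, len 4
add 1: [8, 0, 8, 1, 1] sum 18, len 5
add 5: [8, 0, 8, 1, 1, 5] sum 23, len 6
add 8: [8, 0, 8, 1, 1, 5, 8] sum 31, len 7
add 0: [8, 0, 8, 1, 1, 5, 8, 0] sum 31, len 8
add 1: [8, 0, 8, 1, 1, 5, 8, 0, 1] sum 32, len 9
add 8: [8, 0, 8, 1, 1, 5, 8, 0, 1, 8] sum 40, len 10
add 8: [8, 0, 8, 1, 1, 5, 8, 0, 1, 8, 8] sum 48, len 11
add 6: [8, 0, 8, 1, 1, 5, 8, 0, 1, 8, 8, 6] sum 54, len 12
add 4: [8, 0, 8, 1, 1, 5, 8, 0, 1, 8, 8, 6, 4] sum 58, len 13
add 3: [8, 0, 8, 1, 1, 5, 8, 0, 1, 8, 8, 6, 4, 3] sum 61, len 14
add 1: [8, 0, 8, 1, 1, 5, 8, 0, 1, 8, 8, 6, 4, 3, 1] sum 62, len 15
add 7: [0, 8, 1, 1, 5, 8, 0, 1, 8, 8, 6, 4, 3, 1, 7] sum 61, len 15
add 1: [0, 8, 1, 1, 5, 8, 0, 1, 8, 8, 6, 4, 3, 1, 7, 1] sum 62, len 16
add 5: [0, 8, 1, 1, 5, 8, 0, 1, 8, 8, 6, 4, 3, 1, 7, 1, 5] sum 67, len 17
add 4: [1, 1, 5, 8, 0, 1, 8, 8, 6, 4, 3, 1, 7, 1, 5, 4] sum 63, len 16
Longest length seen: 17.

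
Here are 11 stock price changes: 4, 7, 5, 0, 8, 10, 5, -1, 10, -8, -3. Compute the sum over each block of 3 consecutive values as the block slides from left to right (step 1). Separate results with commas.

[4, 7, 5] → sum 16
[7, 5, 0] → sum 12
[5, 0, 8] → sum 13
[0, 8, 10] → sum 18
[8, 10, 5] → sum 23
[10, 5, -1] → sum 14
[5, -1, 10] → sum 14
[-1, 10, -8] → sum 1
[10, -8, -3] → sum -1

16, 12, 13, 18, 23, 14, 14, 1, -1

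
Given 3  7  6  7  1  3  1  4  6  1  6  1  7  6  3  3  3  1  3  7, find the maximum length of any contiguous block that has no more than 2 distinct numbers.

5

add 3: window [3] (1 distinct), len 1
add 7: window [3, 7] (2 distinct), len 2
add 6: window [7, 6] (2 distinct), len 2
add 7: window [7, 6, 7] (2 distinct), len 3
add 1: window [7, 1] (2 distinct), len 2
add 3: window [1, 3] (2 distinct), len 2
add 1: window [1, 3, 1] (2 distinct), len 3
add 4: window [1, 4] (2 distinct), len 2
add 6: window [4, 6] (2 distinct), len 2
add 1: window [6, 1] (2 distinct), len 2
add 6: window [6, 1, 6] (2 distinct), len 3
add 1: window [6, 1, 6, 1] (2 distinct), len 4
add 7: window [1, 7] (2 distinct), len 2
add 6: window [7, 6] (2 distinct), len 2
add 3: window [6, 3] (2 distinct), len 2
add 3: window [6, 3, 3] (2 distinct), len 3
add 3: window [6, 3, 3, 3] (2 distinct), len 4
add 1: window [3, 3, 3, 1] (2 distinct), len 4
add 3: window [3, 3, 3, 1, 3] (2 distinct), len 5
add 7: window [3, 7] (2 distinct), len 2
Longest length with ≤2 distinct: 5.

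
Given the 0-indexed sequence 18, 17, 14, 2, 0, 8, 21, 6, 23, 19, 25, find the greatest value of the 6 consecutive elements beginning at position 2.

Elements at indices 2..7: 14, 2, 0, 8, 21, 6
max(14, 2, 0, 8, 21, 6) = 21

21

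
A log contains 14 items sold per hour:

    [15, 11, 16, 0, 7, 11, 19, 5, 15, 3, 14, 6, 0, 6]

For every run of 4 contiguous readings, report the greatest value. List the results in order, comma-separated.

16, 16, 16, 19, 19, 19, 19, 15, 15, 14, 14

[15, 11, 16, 0] → max 16
[11, 16, 0, 7] → max 16
[16, 0, 7, 11] → max 16
[0, 7, 11, 19] → max 19
[7, 11, 19, 5] → max 19
[11, 19, 5, 15] → max 19
[19, 5, 15, 3] → max 19
[5, 15, 3, 14] → max 15
[15, 3, 14, 6] → max 15
[3, 14, 6, 0] → max 14
[14, 6, 0, 6] → max 14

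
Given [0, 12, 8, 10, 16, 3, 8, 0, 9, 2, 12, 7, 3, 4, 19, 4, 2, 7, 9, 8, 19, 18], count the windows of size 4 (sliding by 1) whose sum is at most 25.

0 12 8 10 → sum 30
12 8 10 16 → sum 46
8 10 16 3 → sum 37
10 16 3 8 → sum 37
16 3 8 0 → sum 27
3 8 0 9 → sum 20  ≤ 25 ✓
8 0 9 2 → sum 19  ≤ 25 ✓
0 9 2 12 → sum 23  ≤ 25 ✓
9 2 12 7 → sum 30
2 12 7 3 → sum 24  ≤ 25 ✓
12 7 3 4 → sum 26
7 3 4 19 → sum 33
3 4 19 4 → sum 30
4 19 4 2 → sum 29
19 4 2 7 → sum 32
4 2 7 9 → sum 22  ≤ 25 ✓
2 7 9 8 → sum 26
7 9 8 19 → sum 43
9 8 19 18 → sum 54
5 windows satisfy the condition.

5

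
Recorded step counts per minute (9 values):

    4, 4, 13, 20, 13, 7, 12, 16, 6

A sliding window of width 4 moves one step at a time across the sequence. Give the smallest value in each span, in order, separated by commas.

[4, 4, 13, 20] → min 4
[4, 13, 20, 13] → min 4
[13, 20, 13, 7] → min 7
[20, 13, 7, 12] → min 7
[13, 7, 12, 16] → min 7
[7, 12, 16, 6] → min 6

4, 4, 7, 7, 7, 6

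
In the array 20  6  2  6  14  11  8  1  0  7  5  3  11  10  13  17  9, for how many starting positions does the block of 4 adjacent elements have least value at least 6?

3

20 6 2 6 → min 2
6 2 6 14 → min 2
2 6 14 11 → min 2
6 14 11 8 → min 6  ≥ 6 ✓
14 11 8 1 → min 1
11 8 1 0 → min 0
8 1 0 7 → min 0
1 0 7 5 → min 0
0 7 5 3 → min 0
7 5 3 11 → min 3
5 3 11 10 → min 3
3 11 10 13 → min 3
11 10 13 17 → min 10  ≥ 6 ✓
10 13 17 9 → min 9  ≥ 6 ✓
3 windows satisfy the condition.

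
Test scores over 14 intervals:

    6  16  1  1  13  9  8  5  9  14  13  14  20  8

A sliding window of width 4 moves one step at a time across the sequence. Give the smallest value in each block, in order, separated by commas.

1, 1, 1, 1, 5, 5, 5, 5, 9, 13, 8

Sliding a size-4 window across the 14 values:
6 16 1 1 → min 1
16 1 1 13 → min 1
1 1 13 9 → min 1
1 13 9 8 → min 1
13 9 8 5 → min 5
9 8 5 9 → min 5
8 5 9 14 → min 5
5 9 14 13 → min 5
9 14 13 14 → min 9
14 13 14 20 → min 13
13 14 20 8 → min 8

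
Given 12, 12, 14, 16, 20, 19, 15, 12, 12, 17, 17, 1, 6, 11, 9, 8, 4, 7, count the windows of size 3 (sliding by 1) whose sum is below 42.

[12, 12, 14] → sum 38  < 42 ✓
[12, 14, 16] → sum 42
[14, 16, 20] → sum 50
[16, 20, 19] → sum 55
[20, 19, 15] → sum 54
[19, 15, 12] → sum 46
[15, 12, 12] → sum 39  < 42 ✓
[12, 12, 17] → sum 41  < 42 ✓
[12, 17, 17] → sum 46
[17, 17, 1] → sum 35  < 42 ✓
[17, 1, 6] → sum 24  < 42 ✓
[1, 6, 11] → sum 18  < 42 ✓
[6, 11, 9] → sum 26  < 42 ✓
[11, 9, 8] → sum 28  < 42 ✓
[9, 8, 4] → sum 21  < 42 ✓
[8, 4, 7] → sum 19  < 42 ✓
10 windows satisfy the condition.

10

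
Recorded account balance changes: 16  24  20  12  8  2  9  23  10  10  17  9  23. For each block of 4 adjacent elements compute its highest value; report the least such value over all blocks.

12

Each size-4 window and its max:
16 24 20 12 → max 24
24 20 12 8 → max 24
20 12 8 2 → max 20
12 8 2 9 → max 12
8 2 9 23 → max 23
2 9 23 10 → max 23
9 23 10 10 → max 23
23 10 10 17 → max 23
10 10 17 9 → max 17
10 17 9 23 → max 23
Least of these is 12.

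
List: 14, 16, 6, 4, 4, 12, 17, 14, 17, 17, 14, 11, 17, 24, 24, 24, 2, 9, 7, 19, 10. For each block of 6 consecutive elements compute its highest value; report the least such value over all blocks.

[14, 16, 6, 4, 4, 12] → max 16
[16, 6, 4, 4, 12, 17] → max 17
[6, 4, 4, 12, 17, 14] → max 17
[4, 4, 12, 17, 14, 17] → max 17
[4, 12, 17, 14, 17, 17] → max 17
[12, 17, 14, 17, 17, 14] → max 17
[17, 14, 17, 17, 14, 11] → max 17
[14, 17, 17, 14, 11, 17] → max 17
[17, 17, 14, 11, 17, 24] → max 24
[17, 14, 11, 17, 24, 24] → max 24
[14, 11, 17, 24, 24, 24] → max 24
[11, 17, 24, 24, 24, 2] → max 24
[17, 24, 24, 24, 2, 9] → max 24
[24, 24, 24, 2, 9, 7] → max 24
[24, 24, 2, 9, 7, 19] → max 24
[24, 2, 9, 7, 19, 10] → max 24
Least of these is 16.

16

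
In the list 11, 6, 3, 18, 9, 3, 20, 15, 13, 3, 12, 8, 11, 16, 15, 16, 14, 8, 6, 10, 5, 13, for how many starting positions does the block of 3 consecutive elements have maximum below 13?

11 6 3 → max 11  < 13 ✓
6 3 18 → max 18
3 18 9 → max 18
18 9 3 → max 18
9 3 20 → max 20
3 20 15 → max 20
20 15 13 → max 20
15 13 3 → max 15
13 3 12 → max 13
3 12 8 → max 12  < 13 ✓
12 8 11 → max 12  < 13 ✓
8 11 16 → max 16
11 16 15 → max 16
16 15 16 → max 16
15 16 14 → max 16
16 14 8 → max 16
14 8 6 → max 14
8 6 10 → max 10  < 13 ✓
6 10 5 → max 10  < 13 ✓
10 5 13 → max 13
5 windows satisfy the condition.

5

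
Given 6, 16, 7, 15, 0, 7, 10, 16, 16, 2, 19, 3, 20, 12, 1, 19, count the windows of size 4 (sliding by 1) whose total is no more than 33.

3

6 16 7 15 → sum 44
16 7 15 0 → sum 38
7 15 0 7 → sum 29  ≤ 33 ✓
15 0 7 10 → sum 32  ≤ 33 ✓
0 7 10 16 → sum 33  ≤ 33 ✓
7 10 16 16 → sum 49
10 16 16 2 → sum 44
16 16 2 19 → sum 53
16 2 19 3 → sum 40
2 19 3 20 → sum 44
19 3 20 12 → sum 54
3 20 12 1 → sum 36
20 12 1 19 → sum 52
3 windows satisfy the condition.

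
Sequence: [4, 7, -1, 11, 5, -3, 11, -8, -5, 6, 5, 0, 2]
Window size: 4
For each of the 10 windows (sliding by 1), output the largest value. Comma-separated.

11, 11, 11, 11, 11, 11, 11, 6, 6, 6

4 7 -1 11 → max 11
7 -1 11 5 → max 11
-1 11 5 -3 → max 11
11 5 -3 11 → max 11
5 -3 11 -8 → max 11
-3 11 -8 -5 → max 11
11 -8 -5 6 → max 11
-8 -5 6 5 → max 6
-5 6 5 0 → max 6
6 5 0 2 → max 6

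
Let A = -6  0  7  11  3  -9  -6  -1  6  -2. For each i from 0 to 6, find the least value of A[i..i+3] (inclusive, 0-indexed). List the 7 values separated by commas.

-6 0 7 11 → min -6
0 7 11 3 → min 0
7 11 3 -9 → min -9
11 3 -9 -6 → min -9
3 -9 -6 -1 → min -9
-9 -6 -1 6 → min -9
-6 -1 6 -2 → min -6

-6, 0, -9, -9, -9, -9, -6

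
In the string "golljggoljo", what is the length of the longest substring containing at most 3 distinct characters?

5

add g: window [g] (1 distinct), len 1
add o: window [g, o] (2 distinct), len 2
add l: window [g, o, l] (3 distinct), len 3
add l: window [g, o, l, l] (3 distinct), len 4
add j: window [o, l, l, j] (3 distinct), len 4
add g: window [l, l, j, g] (3 distinct), len 4
add g: window [l, l, j, g, g] (3 distinct), len 5
add o: window [j, g, g, o] (3 distinct), len 4
add l: window [g, g, o, l] (3 distinct), len 4
add j: window [o, l, j] (3 distinct), len 3
add o: window [o, l, j, o] (3 distinct), len 4
Longest length with ≤3 distinct: 5.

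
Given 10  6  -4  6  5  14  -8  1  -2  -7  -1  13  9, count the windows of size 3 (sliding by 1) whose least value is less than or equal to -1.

10

(10, 6, -4) → min -4  ≤ -1 ✓
(6, -4, 6) → min -4  ≤ -1 ✓
(-4, 6, 5) → min -4  ≤ -1 ✓
(6, 5, 14) → min 5
(5, 14, -8) → min -8  ≤ -1 ✓
(14, -8, 1) → min -8  ≤ -1 ✓
(-8, 1, -2) → min -8  ≤ -1 ✓
(1, -2, -7) → min -7  ≤ -1 ✓
(-2, -7, -1) → min -7  ≤ -1 ✓
(-7, -1, 13) → min -7  ≤ -1 ✓
(-1, 13, 9) → min -1  ≤ -1 ✓
10 windows satisfy the condition.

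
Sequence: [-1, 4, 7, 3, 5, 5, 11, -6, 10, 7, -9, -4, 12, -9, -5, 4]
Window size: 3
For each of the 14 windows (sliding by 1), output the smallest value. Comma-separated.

-1, 3, 3, 3, 5, -6, -6, -6, -9, -9, -9, -9, -9, -9

[-1, 4, 7] → min -1
[4, 7, 3] → min 3
[7, 3, 5] → min 3
[3, 5, 5] → min 3
[5, 5, 11] → min 5
[5, 11, -6] → min -6
[11, -6, 10] → min -6
[-6, 10, 7] → min -6
[10, 7, -9] → min -9
[7, -9, -4] → min -9
[-9, -4, 12] → min -9
[-4, 12, -9] → min -9
[12, -9, -5] → min -9
[-9, -5, 4] → min -9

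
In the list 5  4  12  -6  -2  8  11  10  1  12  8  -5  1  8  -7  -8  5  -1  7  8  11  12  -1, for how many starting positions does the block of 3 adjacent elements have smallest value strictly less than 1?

[5, 4, 12] → min 4
[4, 12, -6] → min -6  < 1 ✓
[12, -6, -2] → min -6  < 1 ✓
[-6, -2, 8] → min -6  < 1 ✓
[-2, 8, 11] → min -2  < 1 ✓
[8, 11, 10] → min 8
[11, 10, 1] → min 1
[10, 1, 12] → min 1
[1, 12, 8] → min 1
[12, 8, -5] → min -5  < 1 ✓
[8, -5, 1] → min -5  < 1 ✓
[-5, 1, 8] → min -5  < 1 ✓
[1, 8, -7] → min -7  < 1 ✓
[8, -7, -8] → min -8  < 1 ✓
[-7, -8, 5] → min -8  < 1 ✓
[-8, 5, -1] → min -8  < 1 ✓
[5, -1, 7] → min -1  < 1 ✓
[-1, 7, 8] → min -1  < 1 ✓
[7, 8, 11] → min 7
[8, 11, 12] → min 8
[11, 12, -1] → min -1  < 1 ✓
14 windows satisfy the condition.

14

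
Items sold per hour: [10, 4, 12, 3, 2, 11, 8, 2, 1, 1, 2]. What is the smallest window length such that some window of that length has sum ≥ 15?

2

Extend right; whenever the sum reaches 15, record the length and shrink from the left:
add 10: running sum 10 < 15
add 4: running sum 14 < 15
end 2: [4, 12] sum 16, len 2
end 3: [12, 3] sum 15, len 2
end 4: [12, 3, 2] sum 17, len 3
end 5: [3, 2, 11] sum 16, len 3
end 6: [11, 8] sum 19, len 2
end 7: [11, 8, 2] sum 21, len 3
end 8: [11, 8, 2, 1] sum 22, len 4
end 9: [11, 8, 2, 1, 1] sum 23, len 5
end 10: [11, 8, 2, 1, 1, 2] sum 25, len 6
Shortest qualifying length: 2.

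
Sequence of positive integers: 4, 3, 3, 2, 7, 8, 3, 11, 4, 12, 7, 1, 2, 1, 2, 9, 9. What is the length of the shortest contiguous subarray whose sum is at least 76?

Extend right; whenever the sum reaches 76, record the length and shrink from the left:
add 4: running sum 4 < 76
add 3: running sum 7 < 76
add 3: running sum 10 < 76
add 2: running sum 12 < 76
add 7: running sum 19 < 76
add 8: running sum 27 < 76
add 3: running sum 30 < 76
add 11: running sum 41 < 76
add 4: running sum 45 < 76
add 12: running sum 57 < 76
add 7: running sum 64 < 76
add 1: running sum 65 < 76
add 2: running sum 67 < 76
add 1: running sum 68 < 76
add 2: running sum 70 < 76
end 15: [4, 3, 3, 2, 7, 8, 3, 11, 4, 12, 7, 1, 2, 1, 2, 9] sum 79, len 16
end 16: [7, 8, 3, 11, 4, 12, 7, 1, 2, 1, 2, 9, 9] sum 76, len 13
Shortest qualifying length: 13.

13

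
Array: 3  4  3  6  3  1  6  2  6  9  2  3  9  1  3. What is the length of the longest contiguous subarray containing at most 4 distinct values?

[3] 1 distinct, len 1
[3, 4] 2 distinct, len 2
[3, 4, 3] 2 distinct, len 3
[3, 4, 3, 6] 3 distinct, len 4
[3, 4, 3, 6, 3] 3 distinct, len 5
[3, 4, 3, 6, 3, 1] 4 distinct, len 6
[3, 4, 3, 6, 3, 1, 6] 4 distinct, len 7
[3, 6, 3, 1, 6, 2] 4 distinct, len 6
[3, 6, 3, 1, 6, 2, 6] 4 distinct, len 7
[1, 6, 2, 6, 9] 4 distinct, len 5
[1, 6, 2, 6, 9, 2] 4 distinct, len 6
[6, 2, 6, 9, 2, 3] 4 distinct, len 6
[6, 2, 6, 9, 2, 3, 9] 4 distinct, len 7
[9, 2, 3, 9, 1] 4 distinct, len 5
[9, 2, 3, 9, 1, 3] 4 distinct, len 6
Longest length with ≤4 distinct: 7.

7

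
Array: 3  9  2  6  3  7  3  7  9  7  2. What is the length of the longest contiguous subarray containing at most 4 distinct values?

7

add 3: window [3] (1 distinct), len 1
add 9: window [3, 9] (2 distinct), len 2
add 2: window [3, 9, 2] (3 distinct), len 3
add 6: window [3, 9, 2, 6] (4 distinct), len 4
add 3: window [3, 9, 2, 6, 3] (4 distinct), len 5
add 7: window [2, 6, 3, 7] (4 distinct), len 4
add 3: window [2, 6, 3, 7, 3] (4 distinct), len 5
add 7: window [2, 6, 3, 7, 3, 7] (4 distinct), len 6
add 9: window [6, 3, 7, 3, 7, 9] (4 distinct), len 6
add 7: window [6, 3, 7, 3, 7, 9, 7] (4 distinct), len 7
add 2: window [3, 7, 3, 7, 9, 7, 2] (4 distinct), len 7
Longest length with ≤4 distinct: 7.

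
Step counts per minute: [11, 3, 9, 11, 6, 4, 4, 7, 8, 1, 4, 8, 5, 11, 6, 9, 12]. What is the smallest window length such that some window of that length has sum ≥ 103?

add 11: running sum 11 < 103
add 3: running sum 14 < 103
add 9: running sum 23 < 103
add 11: running sum 34 < 103
add 6: running sum 40 < 103
add 4: running sum 44 < 103
add 4: running sum 48 < 103
add 7: running sum 55 < 103
add 8: running sum 63 < 103
add 1: running sum 64 < 103
add 4: running sum 68 < 103
add 8: running sum 76 < 103
add 5: running sum 81 < 103
add 11: running sum 92 < 103
add 6: running sum 98 < 103
end 15: [11, 3, 9, 11, 6, 4, 4, 7, 8, 1, 4, 8, 5, 11, 6, 9] sum 107, len 16
end 16: [9, 11, 6, 4, 4, 7, 8, 1, 4, 8, 5, 11, 6, 9, 12] sum 105, len 15
Shortest qualifying length: 15.

15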